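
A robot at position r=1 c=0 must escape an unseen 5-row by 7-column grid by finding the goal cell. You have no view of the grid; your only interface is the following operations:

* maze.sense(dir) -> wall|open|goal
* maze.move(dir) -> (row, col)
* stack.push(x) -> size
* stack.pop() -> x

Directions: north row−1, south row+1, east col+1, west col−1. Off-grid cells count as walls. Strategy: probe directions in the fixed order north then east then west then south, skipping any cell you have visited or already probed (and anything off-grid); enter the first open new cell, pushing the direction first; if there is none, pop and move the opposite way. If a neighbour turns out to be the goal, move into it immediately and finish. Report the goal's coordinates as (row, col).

Action: sense[dir='north']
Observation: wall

Action: sense[dir='east']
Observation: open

Action: push[x='east']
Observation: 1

Action: move[dir='east']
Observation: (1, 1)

Action: sense[dir='north']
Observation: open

Action: push[x='north']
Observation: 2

Action: move[dir='north']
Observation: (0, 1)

Action: sense[dir='east']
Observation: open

Action: push[x='east']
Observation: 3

Action: move[dir='east']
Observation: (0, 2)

Action: sense[dir='east']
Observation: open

Action: push[x='east']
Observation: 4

Action: move[dir='east']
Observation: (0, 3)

Action: sense[dir='east']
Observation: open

Action: push[x='east']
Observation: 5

Action: move[dir='east']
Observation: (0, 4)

Action: sense[dir='east']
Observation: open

Action: push[x='east']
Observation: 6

Action: move[dir='east']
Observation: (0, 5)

Action: sense[dir='east']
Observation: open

Action: push[x='east']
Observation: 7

Action: move[dir='east']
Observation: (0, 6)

Action: sense[dir='south']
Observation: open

Action: push[x='south']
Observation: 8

Action: move[dir='south']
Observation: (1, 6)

Action: sense[dir='west']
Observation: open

Action: push[x='west']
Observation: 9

Action: move[dir='west']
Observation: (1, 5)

Action: sense[dir='west']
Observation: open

Action: push[x='west']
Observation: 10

Action: move[dir='west']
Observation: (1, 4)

Action: sense[dir='west']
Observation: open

Action: push[x='west']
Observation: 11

Action: move[dir='west']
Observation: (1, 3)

Action: sense[dir='west']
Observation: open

Action: push[x='west']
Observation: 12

Action: move[dir='west']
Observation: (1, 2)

Action: sense[dir='south']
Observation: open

Action: push[x='south']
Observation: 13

Action: move[dir='south']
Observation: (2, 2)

Action: sense[dir='east']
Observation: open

Action: push[x='east']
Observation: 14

Action: move[dir='east']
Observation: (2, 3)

Action: sense[dir='east']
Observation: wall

Action: sense[dir='south']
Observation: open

Action: push[x='south']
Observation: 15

Action: move[dir='south']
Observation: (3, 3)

Action: sense[dir='east']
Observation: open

Action: push[x='east']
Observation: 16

Action: move[dir='east']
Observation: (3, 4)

Action: sense[dir='east']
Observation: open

Action: push[x='east']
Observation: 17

Action: move[dir='east']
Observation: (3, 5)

Action: sense[dir='north']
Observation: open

Action: push[x='north']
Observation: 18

Action: move[dir='north']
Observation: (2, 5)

Action: sense[dir='east']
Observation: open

Action: push[x='east']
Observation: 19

Action: move[dir='east']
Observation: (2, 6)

Action: sense[dir='south']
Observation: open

Action: push[x='south']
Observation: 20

Action: move[dir='south']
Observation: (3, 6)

Action: sense[dir='south']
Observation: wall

Action: pop[]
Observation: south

Action: move[dir='north']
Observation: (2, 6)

Action: pop[]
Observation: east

Action: move[dir='west']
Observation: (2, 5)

Action: pop[]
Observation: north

Action: move[dir='south']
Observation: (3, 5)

Action: sense[dir='south']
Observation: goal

Action: move[dir='south']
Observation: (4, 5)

Answer: (4, 5)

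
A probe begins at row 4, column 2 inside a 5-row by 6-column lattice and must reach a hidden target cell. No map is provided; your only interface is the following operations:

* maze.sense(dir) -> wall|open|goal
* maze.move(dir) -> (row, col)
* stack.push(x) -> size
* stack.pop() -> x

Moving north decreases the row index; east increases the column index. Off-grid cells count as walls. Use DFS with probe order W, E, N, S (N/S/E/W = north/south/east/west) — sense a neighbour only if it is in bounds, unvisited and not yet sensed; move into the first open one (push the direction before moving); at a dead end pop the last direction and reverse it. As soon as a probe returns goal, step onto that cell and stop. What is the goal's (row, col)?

~$ maze.sense west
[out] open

~$ stack.push west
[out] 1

~$ maze.move west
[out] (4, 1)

~$ maze.sense west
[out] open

~$ stack.push west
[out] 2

~$ maze.move west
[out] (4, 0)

~$ maze.sense north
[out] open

~$ stack.push north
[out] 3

~$ maze.move north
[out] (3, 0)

~$ maze.sense east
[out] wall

~$ maze.sense north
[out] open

~$ stack.push north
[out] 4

~$ maze.move north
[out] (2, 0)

~$ maze.sense east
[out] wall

~$ maze.sense north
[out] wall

~$ stack.pop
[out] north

~$ maze.move south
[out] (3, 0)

~$ stack.pop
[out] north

~$ maze.move south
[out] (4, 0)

~$ stack.pop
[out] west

~$ maze.move east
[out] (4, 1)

~$ stack.pop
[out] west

~$ maze.move east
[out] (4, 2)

~$ maze.sense east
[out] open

~$ stack.push east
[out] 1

~$ maze.move east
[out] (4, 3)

~$ maze.sense east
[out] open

~$ stack.push east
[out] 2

~$ maze.move east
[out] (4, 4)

~$ maze.sense east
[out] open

~$ stack.push east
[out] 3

~$ maze.move east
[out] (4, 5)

~$ maze.sense north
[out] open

~$ stack.push north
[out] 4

~$ maze.move north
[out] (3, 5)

~$ maze.sense west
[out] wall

~$ maze.sense north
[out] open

~$ stack.push north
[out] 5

~$ maze.move north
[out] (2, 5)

~$ maze.sense west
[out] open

~$ stack.push west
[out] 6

~$ maze.move west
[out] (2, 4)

~$ maze.sense west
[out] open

~$ stack.push west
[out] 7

~$ maze.move west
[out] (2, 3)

~$ maze.sense west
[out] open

~$ stack.push west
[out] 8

~$ maze.move west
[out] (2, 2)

~$ maze.sense north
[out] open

~$ stack.push north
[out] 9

~$ maze.move north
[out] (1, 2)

~$ maze.sense west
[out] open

~$ stack.push west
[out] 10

~$ maze.move west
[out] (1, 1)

~$ maze.sense north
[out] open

~$ stack.push north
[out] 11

~$ maze.move north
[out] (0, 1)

~$ maze.sense west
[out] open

~$ stack.push west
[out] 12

~$ maze.move west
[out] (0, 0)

~$ stack.pop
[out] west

~$ maze.move east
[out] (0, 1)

~$ maze.sense east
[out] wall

~$ stack.pop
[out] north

~$ maze.move south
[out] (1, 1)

~$ stack.pop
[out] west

~$ maze.move east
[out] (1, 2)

~$ maze.sense east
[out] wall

~$ stack.pop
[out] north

~$ maze.move south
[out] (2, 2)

~$ maze.sense south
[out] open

~$ stack.push south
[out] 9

~$ maze.move south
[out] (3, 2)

~$ maze.sense east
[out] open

~$ stack.push east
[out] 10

~$ maze.move east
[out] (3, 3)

~$ stack.pop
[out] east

~$ maze.move west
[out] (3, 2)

~$ stack.pop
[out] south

~$ maze.move north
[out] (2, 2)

~$ stack.pop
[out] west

~$ maze.move east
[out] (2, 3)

~$ stack.pop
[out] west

~$ maze.move east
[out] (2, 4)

~$ maze.sense north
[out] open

~$ stack.push north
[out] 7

~$ maze.move north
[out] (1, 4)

~$ maze.sense east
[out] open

~$ stack.push east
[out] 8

~$ maze.move east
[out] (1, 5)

~$ maze.sense north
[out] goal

~$ maze.move north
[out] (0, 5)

Answer: (0, 5)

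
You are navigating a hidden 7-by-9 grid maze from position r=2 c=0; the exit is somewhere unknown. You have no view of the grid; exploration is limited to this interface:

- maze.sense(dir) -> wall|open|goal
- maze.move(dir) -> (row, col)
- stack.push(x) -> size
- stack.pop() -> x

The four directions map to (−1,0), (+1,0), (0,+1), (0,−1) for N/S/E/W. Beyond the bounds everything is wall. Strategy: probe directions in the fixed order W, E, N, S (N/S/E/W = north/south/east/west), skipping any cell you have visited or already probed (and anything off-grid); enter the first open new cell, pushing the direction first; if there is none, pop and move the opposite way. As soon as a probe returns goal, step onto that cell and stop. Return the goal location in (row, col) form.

[in] maze.sense east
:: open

[in] stack.push east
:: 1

[in] maze.move east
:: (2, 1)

[in] maze.sense east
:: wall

[in] maze.sense north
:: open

[in] stack.push north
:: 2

[in] maze.move north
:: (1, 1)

[in] maze.sense west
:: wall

[in] maze.sense east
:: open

[in] stack.push east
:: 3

[in] maze.move east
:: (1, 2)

[in] maze.sense east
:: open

[in] stack.push east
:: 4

[in] maze.move east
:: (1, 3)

[in] maze.sense east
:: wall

[in] maze.sense north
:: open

[in] stack.push north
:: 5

[in] maze.move north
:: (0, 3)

[in] maze.sense west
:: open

[in] stack.push west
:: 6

[in] maze.move west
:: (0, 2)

[in] maze.sense west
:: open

[in] stack.push west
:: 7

[in] maze.move west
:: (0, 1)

[in] maze.sense west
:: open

[in] stack.push west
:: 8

[in] maze.move west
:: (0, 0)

[in] stack.pop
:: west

[in] maze.move east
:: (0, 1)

[in] stack.pop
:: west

[in] maze.move east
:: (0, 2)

[in] stack.pop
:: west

[in] maze.move east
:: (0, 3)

[in] maze.sense east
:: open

[in] stack.push east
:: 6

[in] maze.move east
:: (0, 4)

[in] maze.sense east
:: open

[in] stack.push east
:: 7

[in] maze.move east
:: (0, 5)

[in] maze.sense east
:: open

[in] stack.push east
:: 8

[in] maze.move east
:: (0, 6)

[in] maze.sense east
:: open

[in] stack.push east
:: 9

[in] maze.move east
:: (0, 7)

[in] maze.sense east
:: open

[in] stack.push east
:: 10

[in] maze.move east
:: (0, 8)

[in] maze.sense south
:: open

[in] stack.push south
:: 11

[in] maze.move south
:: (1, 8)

[in] maze.sense west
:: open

[in] stack.push west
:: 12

[in] maze.move west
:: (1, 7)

[in] maze.sense west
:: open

[in] stack.push west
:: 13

[in] maze.move west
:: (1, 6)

[in] maze.sense west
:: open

[in] stack.push west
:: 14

[in] maze.move west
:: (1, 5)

[in] maze.sense south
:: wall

[in] stack.pop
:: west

[in] maze.move east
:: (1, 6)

[in] maze.sense south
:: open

[in] stack.push south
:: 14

[in] maze.move south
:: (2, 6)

[in] maze.sense east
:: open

[in] stack.push east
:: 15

[in] maze.move east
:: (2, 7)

[in] maze.sense east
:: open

[in] stack.push east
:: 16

[in] maze.move east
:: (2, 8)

[in] maze.sense south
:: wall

[in] stack.pop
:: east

[in] maze.move west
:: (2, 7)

[in] maze.sense south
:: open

[in] stack.push south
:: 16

[in] maze.move south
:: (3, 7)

[in] maze.sense west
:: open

[in] stack.push west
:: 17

[in] maze.move west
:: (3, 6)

[in] maze.sense west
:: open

[in] stack.push west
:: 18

[in] maze.move west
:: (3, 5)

[in] maze.sense west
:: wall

[in] maze.sense south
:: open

[in] stack.push south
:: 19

[in] maze.move south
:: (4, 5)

[in] maze.sense west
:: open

[in] stack.push west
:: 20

[in] maze.move west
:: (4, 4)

[in] maze.sense west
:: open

[in] stack.push west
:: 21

[in] maze.move west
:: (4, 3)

[in] maze.sense west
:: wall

[in] maze.sense north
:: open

[in] stack.push north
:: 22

[in] maze.move north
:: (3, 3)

[in] maze.sense west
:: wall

[in] maze.sense north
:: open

[in] stack.push north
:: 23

[in] maze.move north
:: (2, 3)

[in] maze.sense east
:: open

[in] stack.push east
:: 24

[in] maze.move east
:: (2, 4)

[in] stack.pop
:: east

[in] maze.move west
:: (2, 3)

[in] stack.pop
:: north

[in] maze.move south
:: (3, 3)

[in] stack.pop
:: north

[in] maze.move south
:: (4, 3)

[in] maze.sense south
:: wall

[in] stack.pop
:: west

[in] maze.move east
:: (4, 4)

[in] maze.sense south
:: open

[in] stack.push south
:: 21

[in] maze.move south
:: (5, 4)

[in] maze.sense east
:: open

[in] stack.push east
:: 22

[in] maze.move east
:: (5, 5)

[in] maze.sense east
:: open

[in] stack.push east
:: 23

[in] maze.move east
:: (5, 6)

[in] maze.sense east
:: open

[in] stack.push east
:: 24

[in] maze.move east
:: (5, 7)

[in] maze.sense east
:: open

[in] stack.push east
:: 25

[in] maze.move east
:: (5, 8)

[in] maze.sense north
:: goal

[in] maze.move north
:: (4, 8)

Answer: (4, 8)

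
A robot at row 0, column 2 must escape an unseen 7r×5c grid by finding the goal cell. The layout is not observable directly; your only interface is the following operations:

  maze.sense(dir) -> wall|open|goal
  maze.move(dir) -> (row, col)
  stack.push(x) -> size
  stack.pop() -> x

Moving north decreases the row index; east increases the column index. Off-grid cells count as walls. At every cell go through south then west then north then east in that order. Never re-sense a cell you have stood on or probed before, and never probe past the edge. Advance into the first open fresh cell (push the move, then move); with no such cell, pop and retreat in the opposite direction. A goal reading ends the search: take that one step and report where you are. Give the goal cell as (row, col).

Now I run maze.sense with dir='south', giving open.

I run stack.push with x='south', — result: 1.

Then maze.move with dir='south', yielding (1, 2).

Using maze.sense with dir='south', giving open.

Now I run stack.push with x='south', — result: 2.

Next I call maze.move with dir='south', yielding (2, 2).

I invoke maze.sense with dir='south', and observe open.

I use stack.push with x='south', which returns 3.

I run maze.move with dir='south', yielding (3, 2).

I call maze.sense with dir='south', which returns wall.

Calling maze.sense with dir='west', — result: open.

Using stack.push with x='west', and get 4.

I run maze.move with dir='west', and get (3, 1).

Then maze.sense with dir='south', giving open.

Invoking stack.push with x='south', and observe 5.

Then maze.move with dir='south', and see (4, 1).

I run maze.sense with dir='south', which returns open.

Then stack.push with x='south', and observe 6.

I invoke maze.move with dir='south', giving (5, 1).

Using maze.sense with dir='south', : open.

Next I call stack.push with x='south', and see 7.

I invoke maze.move with dir='south', yielding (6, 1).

I call maze.sense with dir='west', yielding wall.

Calling maze.sense with dir='east', yielding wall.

Now I run stack.pop(), and see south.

Calling maze.move with dir='north', and see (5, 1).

Invoking maze.sense with dir='west', and see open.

Next I call stack.push with x='west', : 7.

I use maze.move with dir='west', giving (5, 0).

Using maze.sense with dir='north', which returns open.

Then stack.push with x='north', : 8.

Now I run maze.move with dir='north', and see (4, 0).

I run maze.sense with dir='north', and see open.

Invoking stack.push with x='north', : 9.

I invoke maze.move with dir='north', and observe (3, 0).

I invoke maze.sense with dir='north', — result: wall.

Invoking stack.pop(), giving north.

Invoking maze.move with dir='south', — result: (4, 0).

Next I call stack.pop, which returns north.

I run maze.move with dir='south', giving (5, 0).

Using stack.pop(), giving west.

I call maze.move with dir='east', which returns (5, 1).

I call maze.sense with dir='east', → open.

Calling stack.push with x='east', and get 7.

Calling maze.move with dir='east', → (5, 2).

Using maze.sense with dir='east', → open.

Using stack.push with x='east', → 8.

I try maze.move with dir='east', and get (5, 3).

Invoking maze.sense with dir='south', yielding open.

Using stack.push with x='south', and observe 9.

I use maze.move with dir='south', and get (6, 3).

I use maze.sense with dir='east', and observe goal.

Invoking maze.move with dir='east', giving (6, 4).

Answer: (6, 4)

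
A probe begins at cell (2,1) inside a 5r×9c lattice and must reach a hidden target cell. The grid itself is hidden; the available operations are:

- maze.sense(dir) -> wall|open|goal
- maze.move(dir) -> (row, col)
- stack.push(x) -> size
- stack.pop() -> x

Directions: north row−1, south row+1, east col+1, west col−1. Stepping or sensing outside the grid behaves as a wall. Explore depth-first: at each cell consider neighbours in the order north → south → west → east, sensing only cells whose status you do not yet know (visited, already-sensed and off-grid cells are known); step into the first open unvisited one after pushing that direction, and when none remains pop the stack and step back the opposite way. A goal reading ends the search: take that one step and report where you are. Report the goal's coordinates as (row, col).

CALL maze.sense[dir='north']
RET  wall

CALL maze.sense[dir='south']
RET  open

CALL stack.push[x='south']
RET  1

CALL maze.move[dir='south']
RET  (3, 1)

CALL maze.sense[dir='south']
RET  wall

CALL maze.sense[dir='west']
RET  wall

CALL maze.sense[dir='east']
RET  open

CALL stack.push[x='east']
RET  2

CALL maze.move[dir='east']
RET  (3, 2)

CALL maze.sense[dir='north']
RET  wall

CALL maze.sense[dir='south']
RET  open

CALL stack.push[x='south']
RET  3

CALL maze.move[dir='south']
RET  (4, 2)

CALL maze.sense[dir='east']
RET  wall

CALL stack.pop[]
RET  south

CALL maze.move[dir='north']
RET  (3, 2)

CALL maze.sense[dir='east']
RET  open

CALL stack.push[x='east']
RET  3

CALL maze.move[dir='east']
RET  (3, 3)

CALL maze.sense[dir='north']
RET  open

CALL stack.push[x='north']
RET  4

CALL maze.move[dir='north']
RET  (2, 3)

CALL maze.sense[dir='north']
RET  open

CALL stack.push[x='north']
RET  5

CALL maze.move[dir='north']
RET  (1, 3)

CALL maze.sense[dir='north']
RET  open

CALL stack.push[x='north']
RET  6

CALL maze.move[dir='north']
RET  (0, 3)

CALL maze.sense[dir='west']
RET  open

CALL stack.push[x='west']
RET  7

CALL maze.move[dir='west']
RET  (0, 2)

CALL maze.sense[dir='south']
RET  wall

CALL maze.sense[dir='west']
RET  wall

CALL stack.pop[]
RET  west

CALL maze.move[dir='east']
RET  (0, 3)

CALL maze.sense[dir='east']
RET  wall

CALL stack.pop[]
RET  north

CALL maze.move[dir='south']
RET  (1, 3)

CALL maze.sense[dir='east']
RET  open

CALL stack.push[x='east']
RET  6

CALL maze.move[dir='east']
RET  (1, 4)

CALL maze.sense[dir='south']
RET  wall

CALL maze.sense[dir='east']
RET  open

CALL stack.push[x='east']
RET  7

CALL maze.move[dir='east']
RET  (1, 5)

CALL maze.sense[dir='north']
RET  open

CALL stack.push[x='north']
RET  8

CALL maze.move[dir='north']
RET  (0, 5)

CALL maze.sense[dir='east']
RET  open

CALL stack.push[x='east']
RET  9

CALL maze.move[dir='east']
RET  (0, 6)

CALL maze.sense[dir='south']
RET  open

CALL stack.push[x='south']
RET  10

CALL maze.move[dir='south']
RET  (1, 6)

CALL maze.sense[dir='south']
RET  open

CALL stack.push[x='south']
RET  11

CALL maze.move[dir='south']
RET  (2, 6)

CALL maze.sense[dir='south']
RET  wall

CALL maze.sense[dir='west']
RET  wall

CALL maze.sense[dir='east']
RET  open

CALL stack.push[x='east']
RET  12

CALL maze.move[dir='east']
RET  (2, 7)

CALL maze.sense[dir='north']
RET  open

CALL stack.push[x='north']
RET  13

CALL maze.move[dir='north']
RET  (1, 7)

CALL maze.sense[dir='north']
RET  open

CALL stack.push[x='north']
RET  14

CALL maze.move[dir='north']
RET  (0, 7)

CALL maze.sense[dir='east']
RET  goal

CALL maze.move[dir='east']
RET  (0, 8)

Answer: (0, 8)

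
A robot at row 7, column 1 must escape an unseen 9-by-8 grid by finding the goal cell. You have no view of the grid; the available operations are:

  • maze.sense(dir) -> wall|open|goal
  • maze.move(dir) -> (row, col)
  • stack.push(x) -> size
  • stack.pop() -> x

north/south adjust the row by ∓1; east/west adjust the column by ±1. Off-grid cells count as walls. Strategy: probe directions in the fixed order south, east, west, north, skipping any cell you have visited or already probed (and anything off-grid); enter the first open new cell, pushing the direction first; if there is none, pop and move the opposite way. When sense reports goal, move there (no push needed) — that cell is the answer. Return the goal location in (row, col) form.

$ sense dir=south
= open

$ push x=south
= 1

$ move dir=south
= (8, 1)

$ sense dir=east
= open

$ push x=east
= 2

$ move dir=east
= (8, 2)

$ sense dir=east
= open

$ push x=east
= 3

$ move dir=east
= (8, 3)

$ sense dir=east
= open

$ push x=east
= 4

$ move dir=east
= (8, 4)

$ sense dir=east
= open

$ push x=east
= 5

$ move dir=east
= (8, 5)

$ sense dir=east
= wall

$ sense dir=north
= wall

$ pop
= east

$ move dir=west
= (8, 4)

$ sense dir=north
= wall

$ pop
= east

$ move dir=west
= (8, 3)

$ sense dir=north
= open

$ push x=north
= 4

$ move dir=north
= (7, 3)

$ sense dir=west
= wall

$ sense dir=north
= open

$ push x=north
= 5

$ move dir=north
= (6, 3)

$ sense dir=east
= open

$ push x=east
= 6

$ move dir=east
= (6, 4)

$ sense dir=east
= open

$ push x=east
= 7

$ move dir=east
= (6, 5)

$ sense dir=east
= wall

$ sense dir=north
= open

$ push x=north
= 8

$ move dir=north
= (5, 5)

$ sense dir=east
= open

$ push x=east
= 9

$ move dir=east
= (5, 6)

$ sense dir=east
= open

$ push x=east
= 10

$ move dir=east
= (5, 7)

$ sense dir=south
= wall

$ sense dir=north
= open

$ push x=north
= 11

$ move dir=north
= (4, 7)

$ sense dir=west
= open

$ push x=west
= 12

$ move dir=west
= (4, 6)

$ sense dir=west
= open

$ push x=west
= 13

$ move dir=west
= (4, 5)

$ sense dir=west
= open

$ push x=west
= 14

$ move dir=west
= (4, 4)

$ sense dir=south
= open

$ push x=south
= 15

$ move dir=south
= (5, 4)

$ sense dir=west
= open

$ push x=west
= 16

$ move dir=west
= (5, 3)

$ sense dir=west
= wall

$ sense dir=north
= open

$ push x=north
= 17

$ move dir=north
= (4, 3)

$ sense dir=west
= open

$ push x=west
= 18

$ move dir=west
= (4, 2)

$ sense dir=west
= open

$ push x=west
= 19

$ move dir=west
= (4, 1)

$ sense dir=south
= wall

$ sense dir=west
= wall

$ sense dir=north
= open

$ push x=north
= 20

$ move dir=north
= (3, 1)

$ sense dir=east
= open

$ push x=east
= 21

$ move dir=east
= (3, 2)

$ sense dir=east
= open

$ push x=east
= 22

$ move dir=east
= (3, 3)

$ sense dir=east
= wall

$ sense dir=north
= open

$ push x=north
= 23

$ move dir=north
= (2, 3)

$ sense dir=east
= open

$ push x=east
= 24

$ move dir=east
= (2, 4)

$ sense dir=east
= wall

$ sense dir=north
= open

$ push x=north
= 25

$ move dir=north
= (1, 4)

$ sense dir=east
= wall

$ sense dir=west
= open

$ push x=west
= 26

$ move dir=west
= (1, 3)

$ sense dir=west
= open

$ push x=west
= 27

$ move dir=west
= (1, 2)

$ sense dir=south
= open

$ push x=south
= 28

$ move dir=south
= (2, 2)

$ sense dir=west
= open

$ push x=west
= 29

$ move dir=west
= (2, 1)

$ sense dir=west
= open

$ push x=west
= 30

$ move dir=west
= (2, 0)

$ sense dir=south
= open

$ push x=south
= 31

$ move dir=south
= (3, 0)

$ pop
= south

$ move dir=north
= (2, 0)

$ sense dir=north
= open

$ push x=north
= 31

$ move dir=north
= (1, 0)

$ sense dir=east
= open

$ push x=east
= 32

$ move dir=east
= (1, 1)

$ sense dir=north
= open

$ push x=north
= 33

$ move dir=north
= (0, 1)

$ sense dir=east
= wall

$ sense dir=west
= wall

$ pop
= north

$ move dir=south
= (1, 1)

$ pop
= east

$ move dir=west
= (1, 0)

$ pop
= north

$ move dir=south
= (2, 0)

$ pop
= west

$ move dir=east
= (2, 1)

$ pop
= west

$ move dir=east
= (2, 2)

$ pop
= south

$ move dir=north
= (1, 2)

$ pop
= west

$ move dir=east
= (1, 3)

$ sense dir=north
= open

$ push x=north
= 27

$ move dir=north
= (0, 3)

$ sense dir=east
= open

$ push x=east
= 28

$ move dir=east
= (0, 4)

$ sense dir=east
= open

$ push x=east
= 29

$ move dir=east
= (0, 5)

$ sense dir=east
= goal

$ move dir=east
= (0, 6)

Answer: (0, 6)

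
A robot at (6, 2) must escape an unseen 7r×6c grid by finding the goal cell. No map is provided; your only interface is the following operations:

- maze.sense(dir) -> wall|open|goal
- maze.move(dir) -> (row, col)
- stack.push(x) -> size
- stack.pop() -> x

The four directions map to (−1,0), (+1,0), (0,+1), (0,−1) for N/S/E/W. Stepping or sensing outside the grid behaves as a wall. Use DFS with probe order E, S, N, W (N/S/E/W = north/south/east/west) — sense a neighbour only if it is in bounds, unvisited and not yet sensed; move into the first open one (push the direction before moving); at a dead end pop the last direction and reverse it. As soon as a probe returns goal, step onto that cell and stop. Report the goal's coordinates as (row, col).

I run maze.sense with dir=east, giving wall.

Using maze.sense with dir=north, and observe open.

I run stack.push with x=north, yielding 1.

Now I run maze.move with dir=north, which returns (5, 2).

Next I call maze.sense with dir=east, and observe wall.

Invoking maze.sense with dir=north, and get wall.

Next I call maze.sense with dir=west, giving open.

Now I run stack.push with x=west, and get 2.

I run maze.move with dir=west, yielding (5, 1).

Now I run maze.sense with dir=south, which returns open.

Calling stack.push with x=south, which returns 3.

Using maze.move with dir=south, and get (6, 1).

I try maze.sense with dir=west, which returns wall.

Invoking stack.pop(), yielding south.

Next I call maze.move with dir=north, and observe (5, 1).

I use maze.sense with dir=north, : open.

I call stack.push with x=north, and see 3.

Using maze.move with dir=north, yielding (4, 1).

Calling maze.sense with dir=north, → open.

Next I call stack.push with x=north, which returns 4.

I invoke maze.move with dir=north, yielding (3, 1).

I invoke maze.sense with dir=east, and see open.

Using stack.push with x=east, yielding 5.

Using maze.move with dir=east, which returns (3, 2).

Calling maze.sense with dir=east, which returns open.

Now I run stack.push with x=east, : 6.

Calling maze.move with dir=east, — result: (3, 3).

I use maze.sense with dir=east, and observe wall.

I run maze.sense with dir=south, yielding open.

I call stack.push with x=south, giving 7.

I invoke maze.move with dir=south, which returns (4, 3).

I run maze.sense with dir=east, → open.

I invoke stack.push with x=east, and get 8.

Using maze.move with dir=east, and see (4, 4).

Invoking maze.sense with dir=east, and observe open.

I use stack.push with x=east, : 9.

Using maze.move with dir=east, and see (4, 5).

I run maze.sense with dir=south, giving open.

I run stack.push with x=south, which returns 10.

I invoke maze.move with dir=south, yielding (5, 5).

I use maze.sense with dir=south, yielding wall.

I try maze.sense with dir=west, → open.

I use stack.push with x=west, which returns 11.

I run maze.move with dir=west, yielding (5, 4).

Invoking maze.sense with dir=south, : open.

Then stack.push with x=south, yielding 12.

I run maze.move with dir=south, and observe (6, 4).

I use stack.pop(), : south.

I try maze.move with dir=north, yielding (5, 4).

I run stack.pop, : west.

Now I run maze.move with dir=east, giving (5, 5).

Calling stack.pop, — result: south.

Now I run maze.move with dir=north, and see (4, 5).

Calling maze.sense with dir=north, — result: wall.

Calling stack.pop, and see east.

I invoke maze.move with dir=west, yielding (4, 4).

I call stack.pop, and see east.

Next I call maze.move with dir=west, giving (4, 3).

I use stack.pop, and see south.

Using maze.move with dir=north, which returns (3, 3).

I run maze.sense with dir=north, : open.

I invoke stack.push with x=north, and get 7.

I try maze.move with dir=north, and observe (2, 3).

I try maze.sense with dir=east, giving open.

Then stack.push with x=east, — result: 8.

Then maze.move with dir=east, and get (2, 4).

I call maze.sense with dir=east, : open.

Invoking stack.push with x=east, — result: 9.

Next I call maze.move with dir=east, and observe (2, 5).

Invoking maze.sense with dir=north, → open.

Then stack.push with x=north, giving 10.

I call maze.move with dir=north, giving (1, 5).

Now I run maze.sense with dir=north, and observe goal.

I call maze.move with dir=north, and get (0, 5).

Answer: (0, 5)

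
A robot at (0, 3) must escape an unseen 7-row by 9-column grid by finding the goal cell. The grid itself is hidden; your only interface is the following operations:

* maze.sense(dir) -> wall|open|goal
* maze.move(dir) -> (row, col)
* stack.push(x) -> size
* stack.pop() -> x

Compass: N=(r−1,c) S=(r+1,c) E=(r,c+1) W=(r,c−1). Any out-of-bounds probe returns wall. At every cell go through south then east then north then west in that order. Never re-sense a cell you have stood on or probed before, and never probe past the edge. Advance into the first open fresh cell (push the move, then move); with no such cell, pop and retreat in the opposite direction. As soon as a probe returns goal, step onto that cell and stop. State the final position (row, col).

// 1. maze.sense(dir: south) -> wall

// 2. maze.sense(dir: east) -> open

// 3. stack.push(x: east) -> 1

// 4. maze.move(dir: east) -> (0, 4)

// 5. maze.sense(dir: south) -> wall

// 6. maze.sense(dir: east) -> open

// 7. stack.push(x: east) -> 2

// 8. maze.move(dir: east) -> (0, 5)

// 9. maze.sense(dir: south) -> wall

// 10. maze.sense(dir: east) -> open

// 11. stack.push(x: east) -> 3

// 12. maze.move(dir: east) -> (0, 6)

// 13. maze.sense(dir: south) -> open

// 14. stack.push(x: south) -> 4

// 15. maze.move(dir: south) -> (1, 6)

// 16. maze.sense(dir: south) -> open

// 17. stack.push(x: south) -> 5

// 18. maze.move(dir: south) -> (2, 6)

// 19. maze.sense(dir: south) -> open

// 20. stack.push(x: south) -> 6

// 21. maze.move(dir: south) -> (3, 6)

// 22. maze.sense(dir: south) -> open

// 23. stack.push(x: south) -> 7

// 24. maze.move(dir: south) -> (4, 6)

// 25. maze.sense(dir: south) -> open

// 26. stack.push(x: south) -> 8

// 27. maze.move(dir: south) -> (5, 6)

// 28. maze.sense(dir: south) -> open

// 29. stack.push(x: south) -> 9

// 30. maze.move(dir: south) -> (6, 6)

// 31. maze.sense(dir: east) -> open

// 32. stack.push(x: east) -> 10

// 33. maze.move(dir: east) -> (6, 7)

// 34. maze.sense(dir: east) -> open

// 35. stack.push(x: east) -> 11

// 36. maze.move(dir: east) -> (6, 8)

// 37. maze.sense(dir: north) -> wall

// 38. stack.pop() -> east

// 39. maze.move(dir: west) -> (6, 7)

// 40. maze.sense(dir: north) -> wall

// 41. stack.pop() -> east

// 42. maze.move(dir: west) -> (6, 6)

// 43. maze.sense(dir: west) -> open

// 44. stack.push(x: west) -> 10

// 45. maze.move(dir: west) -> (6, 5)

// 46. maze.sense(dir: north) -> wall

// 47. maze.sense(dir: west) -> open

// 48. stack.push(x: west) -> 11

// 49. maze.move(dir: west) -> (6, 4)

// 50. maze.sense(dir: north) -> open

// 51. stack.push(x: north) -> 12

// 52. maze.move(dir: north) -> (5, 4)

// 53. maze.sense(dir: north) -> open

// 54. stack.push(x: north) -> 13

// 55. maze.move(dir: north) -> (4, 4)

// 56. maze.sense(dir: east) -> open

// 57. stack.push(x: east) -> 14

// 58. maze.move(dir: east) -> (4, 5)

// 59. maze.sense(dir: north) -> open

// 60. stack.push(x: north) -> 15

// 61. maze.move(dir: north) -> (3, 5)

// 62. maze.sense(dir: north) -> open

// 63. stack.push(x: north) -> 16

// 64. maze.move(dir: north) -> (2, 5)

// 65. maze.sense(dir: west) -> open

// 66. stack.push(x: west) -> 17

// 67. maze.move(dir: west) -> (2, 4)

// 68. maze.sense(dir: south) -> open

// 69. stack.push(x: south) -> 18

// 70. maze.move(dir: south) -> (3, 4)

// 71. maze.sense(dir: west) -> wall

// 72. stack.pop() -> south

// 73. maze.move(dir: north) -> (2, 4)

// 74. maze.sense(dir: west) -> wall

// 75. stack.pop() -> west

// 76. maze.move(dir: east) -> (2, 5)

// 77. stack.pop() -> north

// 78. maze.move(dir: south) -> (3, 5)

// 79. stack.pop() -> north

// 80. maze.move(dir: south) -> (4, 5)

// 81. stack.pop() -> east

// 82. maze.move(dir: west) -> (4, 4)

// 83. maze.sense(dir: west) -> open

// 84. stack.push(x: west) -> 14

// 85. maze.move(dir: west) -> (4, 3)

// 86. maze.sense(dir: south) -> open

// 87. stack.push(x: south) -> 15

// 88. maze.move(dir: south) -> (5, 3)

// 89. maze.sense(dir: south) -> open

// 90. stack.push(x: south) -> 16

// 91. maze.move(dir: south) -> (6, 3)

// 92. maze.sense(dir: west) -> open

// 93. stack.push(x: west) -> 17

// 94. maze.move(dir: west) -> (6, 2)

// 95. maze.sense(dir: north) -> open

// 96. stack.push(x: north) -> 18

// 97. maze.move(dir: north) -> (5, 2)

// 98. maze.sense(dir: north) -> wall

// 99. maze.sense(dir: west) -> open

// 100. stack.push(x: west) -> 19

// 101. maze.move(dir: west) -> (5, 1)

// 102. maze.sense(dir: south) -> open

// 103. stack.push(x: south) -> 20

// 104. maze.move(dir: south) -> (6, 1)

// 105. maze.sense(dir: west) -> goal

// 106. maze.move(dir: west) -> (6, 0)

Answer: (6, 0)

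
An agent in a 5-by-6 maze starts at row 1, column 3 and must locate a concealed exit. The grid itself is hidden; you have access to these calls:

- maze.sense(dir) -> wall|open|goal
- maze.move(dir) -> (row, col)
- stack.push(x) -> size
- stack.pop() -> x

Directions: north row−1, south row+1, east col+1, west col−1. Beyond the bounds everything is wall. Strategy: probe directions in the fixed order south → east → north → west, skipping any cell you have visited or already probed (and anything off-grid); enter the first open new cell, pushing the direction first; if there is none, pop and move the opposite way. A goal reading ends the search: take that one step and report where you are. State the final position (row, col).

-> maze.sense(dir: south)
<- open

-> stack.push(x: south)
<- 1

-> maze.move(dir: south)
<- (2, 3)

-> maze.sense(dir: south)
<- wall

-> maze.sense(dir: east)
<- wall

-> maze.sense(dir: west)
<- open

-> stack.push(x: west)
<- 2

-> maze.move(dir: west)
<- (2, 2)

-> maze.sense(dir: south)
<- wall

-> maze.sense(dir: north)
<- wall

-> maze.sense(dir: west)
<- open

-> stack.push(x: west)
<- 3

-> maze.move(dir: west)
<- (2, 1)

-> maze.sense(dir: south)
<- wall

-> maze.sense(dir: north)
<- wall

-> maze.sense(dir: west)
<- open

-> stack.push(x: west)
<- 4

-> maze.move(dir: west)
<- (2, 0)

-> maze.sense(dir: south)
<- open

-> stack.push(x: south)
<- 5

-> maze.move(dir: south)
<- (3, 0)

-> maze.sense(dir: south)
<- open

-> stack.push(x: south)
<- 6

-> maze.move(dir: south)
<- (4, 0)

-> maze.sense(dir: east)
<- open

-> stack.push(x: east)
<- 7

-> maze.move(dir: east)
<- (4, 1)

-> maze.sense(dir: east)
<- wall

-> stack.pop()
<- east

-> maze.move(dir: west)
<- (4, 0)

-> stack.pop()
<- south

-> maze.move(dir: north)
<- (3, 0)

-> stack.pop()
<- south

-> maze.move(dir: north)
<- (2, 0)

-> maze.sense(dir: north)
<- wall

-> stack.pop()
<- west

-> maze.move(dir: east)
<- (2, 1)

-> stack.pop()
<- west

-> maze.move(dir: east)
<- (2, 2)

-> stack.pop()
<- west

-> maze.move(dir: east)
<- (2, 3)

-> stack.pop()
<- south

-> maze.move(dir: north)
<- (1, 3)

-> maze.sense(dir: east)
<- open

-> stack.push(x: east)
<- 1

-> maze.move(dir: east)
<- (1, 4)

-> maze.sense(dir: east)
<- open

-> stack.push(x: east)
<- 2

-> maze.move(dir: east)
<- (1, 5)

-> maze.sense(dir: south)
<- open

-> stack.push(x: south)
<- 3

-> maze.move(dir: south)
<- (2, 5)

-> maze.sense(dir: south)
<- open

-> stack.push(x: south)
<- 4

-> maze.move(dir: south)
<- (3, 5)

-> maze.sense(dir: south)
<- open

-> stack.push(x: south)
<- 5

-> maze.move(dir: south)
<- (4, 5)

-> maze.sense(dir: west)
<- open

-> stack.push(x: west)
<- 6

-> maze.move(dir: west)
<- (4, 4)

-> maze.sense(dir: north)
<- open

-> stack.push(x: north)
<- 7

-> maze.move(dir: north)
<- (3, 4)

-> stack.pop()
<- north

-> maze.move(dir: south)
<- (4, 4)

-> maze.sense(dir: west)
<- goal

-> maze.move(dir: west)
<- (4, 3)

Answer: (4, 3)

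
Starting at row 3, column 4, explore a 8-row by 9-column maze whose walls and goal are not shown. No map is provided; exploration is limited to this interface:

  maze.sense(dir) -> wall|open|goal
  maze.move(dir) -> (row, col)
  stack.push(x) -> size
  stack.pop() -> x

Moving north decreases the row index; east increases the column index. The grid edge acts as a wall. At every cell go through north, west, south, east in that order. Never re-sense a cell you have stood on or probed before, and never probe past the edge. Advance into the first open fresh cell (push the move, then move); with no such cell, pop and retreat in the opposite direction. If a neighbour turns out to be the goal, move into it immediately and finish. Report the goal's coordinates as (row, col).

Step: sense[dir='north']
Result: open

Step: push[x='north']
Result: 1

Step: move[dir='north']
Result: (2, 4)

Step: sense[dir='north']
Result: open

Step: push[x='north']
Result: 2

Step: move[dir='north']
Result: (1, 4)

Step: sense[dir='north']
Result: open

Step: push[x='north']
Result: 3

Step: move[dir='north']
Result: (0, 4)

Step: sense[dir='west']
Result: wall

Step: sense[dir='east']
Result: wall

Step: pop[]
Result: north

Step: move[dir='south']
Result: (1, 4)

Step: sense[dir='west']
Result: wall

Step: sense[dir='east']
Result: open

Step: push[x='east']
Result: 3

Step: move[dir='east']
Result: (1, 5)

Step: sense[dir='south']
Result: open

Step: push[x='south']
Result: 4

Step: move[dir='south']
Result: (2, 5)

Step: sense[dir='south']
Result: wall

Step: sense[dir='east']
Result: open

Step: push[x='east']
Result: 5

Step: move[dir='east']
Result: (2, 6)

Step: sense[dir='north']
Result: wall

Step: sense[dir='south']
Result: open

Step: push[x='south']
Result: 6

Step: move[dir='south']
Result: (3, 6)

Step: sense[dir='south']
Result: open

Step: push[x='south']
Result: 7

Step: move[dir='south']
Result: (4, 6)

Step: sense[dir='west']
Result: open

Step: push[x='west']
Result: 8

Step: move[dir='west']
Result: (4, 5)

Step: sense[dir='west']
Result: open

Step: push[x='west']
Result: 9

Step: move[dir='west']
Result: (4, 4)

Step: sense[dir='west']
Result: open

Step: push[x='west']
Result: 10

Step: move[dir='west']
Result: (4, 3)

Step: sense[dir='north']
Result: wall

Step: sense[dir='west']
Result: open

Step: push[x='west']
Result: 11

Step: move[dir='west']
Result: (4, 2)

Step: sense[dir='north']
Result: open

Step: push[x='north']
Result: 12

Step: move[dir='north']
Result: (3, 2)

Step: sense[dir='north']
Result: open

Step: push[x='north']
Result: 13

Step: move[dir='north']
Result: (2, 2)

Step: sense[dir='north']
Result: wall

Step: sense[dir='west']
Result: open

Step: push[x='west']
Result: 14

Step: move[dir='west']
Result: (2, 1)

Step: sense[dir='north']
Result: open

Step: push[x='north']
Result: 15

Step: move[dir='north']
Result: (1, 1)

Step: sense[dir='north']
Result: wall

Step: sense[dir='west']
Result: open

Step: push[x='west']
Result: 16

Step: move[dir='west']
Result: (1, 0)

Step: sense[dir='north']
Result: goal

Step: move[dir='north']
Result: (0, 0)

Answer: (0, 0)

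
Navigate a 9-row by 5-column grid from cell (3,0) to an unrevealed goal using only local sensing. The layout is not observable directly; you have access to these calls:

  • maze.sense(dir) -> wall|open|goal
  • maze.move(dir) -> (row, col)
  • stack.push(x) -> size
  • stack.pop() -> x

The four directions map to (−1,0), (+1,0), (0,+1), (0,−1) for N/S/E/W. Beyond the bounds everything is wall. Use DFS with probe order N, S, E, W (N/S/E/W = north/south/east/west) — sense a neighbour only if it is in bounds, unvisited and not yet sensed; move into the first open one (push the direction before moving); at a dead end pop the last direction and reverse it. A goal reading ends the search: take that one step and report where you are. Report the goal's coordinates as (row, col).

-> sense(dir→north)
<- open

-> push(x→north)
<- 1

-> move(dir→north)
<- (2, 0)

-> sense(dir→north)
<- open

-> push(x→north)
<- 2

-> move(dir→north)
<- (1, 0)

-> sense(dir→north)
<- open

-> push(x→north)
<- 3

-> move(dir→north)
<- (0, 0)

-> sense(dir→east)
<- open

-> push(x→east)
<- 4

-> move(dir→east)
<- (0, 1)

-> sense(dir→south)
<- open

-> push(x→south)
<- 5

-> move(dir→south)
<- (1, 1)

-> sense(dir→south)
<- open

-> push(x→south)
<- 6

-> move(dir→south)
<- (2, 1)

-> sense(dir→south)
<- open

-> push(x→south)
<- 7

-> move(dir→south)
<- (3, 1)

-> sense(dir→south)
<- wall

-> sense(dir→east)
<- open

-> push(x→east)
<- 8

-> move(dir→east)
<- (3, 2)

-> sense(dir→north)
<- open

-> push(x→north)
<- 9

-> move(dir→north)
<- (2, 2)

-> sense(dir→north)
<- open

-> push(x→north)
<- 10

-> move(dir→north)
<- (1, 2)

-> sense(dir→north)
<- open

-> push(x→north)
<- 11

-> move(dir→north)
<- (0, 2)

-> sense(dir→east)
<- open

-> push(x→east)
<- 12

-> move(dir→east)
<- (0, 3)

-> sense(dir→south)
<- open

-> push(x→south)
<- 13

-> move(dir→south)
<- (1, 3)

-> sense(dir→south)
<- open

-> push(x→south)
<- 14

-> move(dir→south)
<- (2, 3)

-> sense(dir→south)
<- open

-> push(x→south)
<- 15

-> move(dir→south)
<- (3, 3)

-> sense(dir→south)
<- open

-> push(x→south)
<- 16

-> move(dir→south)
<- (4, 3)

-> sense(dir→south)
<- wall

-> sense(dir→east)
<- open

-> push(x→east)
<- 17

-> move(dir→east)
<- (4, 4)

-> sense(dir→north)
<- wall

-> sense(dir→south)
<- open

-> push(x→south)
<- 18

-> move(dir→south)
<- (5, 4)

-> sense(dir→south)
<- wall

-> pop()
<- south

-> move(dir→north)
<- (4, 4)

-> pop()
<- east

-> move(dir→west)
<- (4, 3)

-> sense(dir→west)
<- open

-> push(x→west)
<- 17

-> move(dir→west)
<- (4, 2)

-> sense(dir→south)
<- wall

-> pop()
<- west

-> move(dir→east)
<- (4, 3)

-> pop()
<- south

-> move(dir→north)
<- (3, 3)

-> pop()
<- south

-> move(dir→north)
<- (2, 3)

-> sense(dir→east)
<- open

-> push(x→east)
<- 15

-> move(dir→east)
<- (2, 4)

-> sense(dir→north)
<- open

-> push(x→north)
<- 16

-> move(dir→north)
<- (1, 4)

-> sense(dir→north)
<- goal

-> move(dir→north)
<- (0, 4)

Answer: (0, 4)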